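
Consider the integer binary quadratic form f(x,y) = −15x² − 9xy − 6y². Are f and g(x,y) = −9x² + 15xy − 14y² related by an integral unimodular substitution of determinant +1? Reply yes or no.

D₁ = -279, D₂ = -279
f is negative-definite; reduce −f:
−f: flip: (15,9,6)→(6,-9,15)
−f: translate: b→3 (≡-9 mod 12), so (6,-9,15)→(6,3,12)
−f: reduced (well bottom): (6,3,12) with a≤c, −a<b≤a
flip sign back: reduced form of f is (-6,-3,-12)
g is negative-definite; reduce −g:
−g: translate: b→3 (≡-15 mod 18), so (9,-15,14)→(9,3,8)
−g: flip: (9,3,8)→(8,-3,9)
−g: reduced (well bottom): (8,-3,9) with a≤c, −a<b≤a
flip sign back: reduced form of g is (-8,3,-9)
reduced forms (-6, -3, -12) vs (-8, 3, -9) ⇒ inequivalent

no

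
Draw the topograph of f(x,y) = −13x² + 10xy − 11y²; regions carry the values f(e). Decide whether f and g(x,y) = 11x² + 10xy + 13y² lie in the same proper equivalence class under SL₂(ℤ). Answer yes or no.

D₁ = -472, D₂ = -472
f is negative-definite; reduce −f:
−f: flip: (13,-10,11)→(11,10,13)
−f: reduced (well bottom): (11,10,13) with a≤c, −a<b≤a
flip sign back: reduced form of f is (-11,-10,-13)
g: reduced (well bottom): (11,10,13) with a≤c, −a<b≤a
reduced forms (-11, -10, -13) vs (11, 10, 13) ⇒ inequivalent

no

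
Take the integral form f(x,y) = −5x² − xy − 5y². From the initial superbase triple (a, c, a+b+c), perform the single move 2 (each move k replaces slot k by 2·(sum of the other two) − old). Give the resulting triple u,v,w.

start (-5,-5,-11) = (f(1,0),f(0,1),f(1,1))
replace slot 2: 2·((-5)+(-11)) − (-5) = -27 → (-5,-27,-11)

-5,-27,-11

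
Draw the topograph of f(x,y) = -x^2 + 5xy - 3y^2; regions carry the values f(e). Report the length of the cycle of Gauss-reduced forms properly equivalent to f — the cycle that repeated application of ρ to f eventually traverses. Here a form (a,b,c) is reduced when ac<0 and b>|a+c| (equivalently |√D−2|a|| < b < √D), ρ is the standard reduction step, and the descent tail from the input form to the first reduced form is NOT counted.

D = 13, ⌊√D⌋ = 3
descent: ρ → (-3,1,1)
descent: ρ → (1,3,-1)  [lands on river]
river: ρ → (-1,3,1)
ρ-cycle length = 2 (tail of 2 descent steps not counted)

2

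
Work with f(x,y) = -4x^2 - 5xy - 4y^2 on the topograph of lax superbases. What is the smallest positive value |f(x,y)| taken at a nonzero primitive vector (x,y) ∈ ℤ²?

translate: b→-3 (≡5 mod 8), so (4,5,4)→(4,-3,3)
flip: (4,-3,3)→(3,3,4)
reduced (well bottom): (3,3,4) with a≤c, −a<b≤a
well minimum |f| = |-3| = 3 (negative-definite)

3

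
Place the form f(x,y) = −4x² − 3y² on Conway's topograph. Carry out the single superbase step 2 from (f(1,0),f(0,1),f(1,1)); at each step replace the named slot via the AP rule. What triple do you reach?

start (-4,-3,-7) = (f(1,0),f(0,1),f(1,1))
replace slot 2: 2·((-4)+(-7)) − (-3) = -19 → (-4,-19,-7)

-4,-19,-7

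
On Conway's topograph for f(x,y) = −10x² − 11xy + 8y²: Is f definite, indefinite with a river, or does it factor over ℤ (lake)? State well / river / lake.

D = b²−4ac = (-11)² − 4·(-10)·8 = 441
D = 21² is a perfect square ⇒ form factors over ℤ ⇒ lakes

lake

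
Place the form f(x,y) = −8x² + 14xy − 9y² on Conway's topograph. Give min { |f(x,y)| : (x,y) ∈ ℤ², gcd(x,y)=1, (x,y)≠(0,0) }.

translate: b→2 (≡-14 mod 16), so (8,-14,9)→(8,2,3)
flip: (8,2,3)→(3,-2,8)
reduced (well bottom): (3,-2,8) with a≤c, −a<b≤a
well minimum |f| = |-3| = 3 (negative-definite)

3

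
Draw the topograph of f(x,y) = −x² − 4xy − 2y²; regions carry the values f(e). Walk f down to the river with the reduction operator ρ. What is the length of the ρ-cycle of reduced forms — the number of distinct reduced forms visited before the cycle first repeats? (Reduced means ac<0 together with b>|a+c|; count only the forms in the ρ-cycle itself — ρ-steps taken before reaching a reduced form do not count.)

D = 8, ⌊√D⌋ = 2
descent: ρ → (-2,0,1)
descent: ρ → (1,2,-1)  [lands on river]
river: ρ → (-1,2,1)
ρ-cycle length = 2 (tail of 2 descent steps not counted)

2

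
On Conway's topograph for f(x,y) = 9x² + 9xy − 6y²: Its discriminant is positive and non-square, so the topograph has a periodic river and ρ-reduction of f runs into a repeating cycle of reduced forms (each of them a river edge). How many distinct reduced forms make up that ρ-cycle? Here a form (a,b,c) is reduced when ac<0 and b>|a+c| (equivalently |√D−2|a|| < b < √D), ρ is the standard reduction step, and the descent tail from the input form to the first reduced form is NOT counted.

D = 297, ⌊√D⌋ = 17
river: ρ → (-6,15,3)
river: ρ → (3,15,-6)
river: ρ → (-6,9,9)
river: ρ → (9,9,-6)
ρ-cycle length = 4 (tail of 0 descent steps not counted)

4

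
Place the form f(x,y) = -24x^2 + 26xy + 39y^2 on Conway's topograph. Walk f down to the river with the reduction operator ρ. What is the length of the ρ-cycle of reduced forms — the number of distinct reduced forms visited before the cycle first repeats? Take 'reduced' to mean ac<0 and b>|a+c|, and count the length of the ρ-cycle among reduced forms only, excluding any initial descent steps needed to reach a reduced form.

D = 4420, ⌊√D⌋ = 66
river: ρ → (39,52,-11)
river: ρ → (-11,58,24)
river: ρ → (24,38,-31)
river: ρ → (-31,24,31)
river: ρ → (31,38,-24)
river: ρ → (-24,58,11)
river: ρ → (11,52,-39)
river: ρ → (-39,26,24)
river: ρ → (24,22,-41)
river: ρ → (-41,60,5)
river: ρ → (5,60,-41)
river: ρ → (-41,22,24)
river: ρ → (24,26,-39)
river: ρ → (-39,52,11)
river: ρ → (11,58,-24)
river: ρ → (-24,38,31)
river: ρ → (31,24,-31)
river: ρ → (-31,38,24)
river: ρ → (24,58,-11)
river: ρ → (-11,52,39)
river: ρ → (39,26,-24)
river: ρ → (-24,22,41)
river: ρ → (41,60,-5)
river: ρ → (-5,60,41)
river: ρ → (41,22,-24)
river: ρ → (-24,26,39)
ρ-cycle length = 26 (tail of 0 descent steps not counted)

26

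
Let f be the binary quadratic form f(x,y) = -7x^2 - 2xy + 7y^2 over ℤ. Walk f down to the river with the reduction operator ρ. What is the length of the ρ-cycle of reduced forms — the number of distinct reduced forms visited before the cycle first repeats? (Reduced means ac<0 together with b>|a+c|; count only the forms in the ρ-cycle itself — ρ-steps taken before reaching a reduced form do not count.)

D = 200, ⌊√D⌋ = 14
descent: ρ → (7,2,-7)  [lands on river]
river: ρ → (-7,12,2)
river: ρ → (2,12,-7)
river: ρ → (-7,2,7)
river: ρ → (7,12,-2)
river: ρ → (-2,12,7)
ρ-cycle length = 6 (tail of 1 descent step not counted)

6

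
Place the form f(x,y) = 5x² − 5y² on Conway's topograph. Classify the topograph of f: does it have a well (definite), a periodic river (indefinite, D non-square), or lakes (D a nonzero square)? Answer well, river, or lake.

D = b²−4ac = 0² − 4·5·(-5) = 100
D = 10² is a perfect square ⇒ form factors over ℤ ⇒ lakes

lake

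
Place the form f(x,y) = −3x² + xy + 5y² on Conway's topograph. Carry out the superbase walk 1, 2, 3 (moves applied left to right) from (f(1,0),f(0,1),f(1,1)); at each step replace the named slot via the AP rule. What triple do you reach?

start (-3,5,3) = (f(1,0),f(0,1),f(1,1))
replace slot 1: 2·(5+3) − (-3) = 19 → (19,5,3)
replace slot 2: 2·(19+3) − 5 = 39 → (19,39,3)
replace slot 3: 2·(19+39) − 3 = 113 → (19,39,113)

19,39,113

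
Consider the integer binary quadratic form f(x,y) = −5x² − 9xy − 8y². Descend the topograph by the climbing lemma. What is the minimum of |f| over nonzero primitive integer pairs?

translate: b→-1 (≡9 mod 10), so (5,9,8)→(5,-1,4)
flip: (5,-1,4)→(4,1,5)
reduced (well bottom): (4,1,5) with a≤c, −a<b≤a
well minimum |f| = |-4| = 4 (negative-definite)

4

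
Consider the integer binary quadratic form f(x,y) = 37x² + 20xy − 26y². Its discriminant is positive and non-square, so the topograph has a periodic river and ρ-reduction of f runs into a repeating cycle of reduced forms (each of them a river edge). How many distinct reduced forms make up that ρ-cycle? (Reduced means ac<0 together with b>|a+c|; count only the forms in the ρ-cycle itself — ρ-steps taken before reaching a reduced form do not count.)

D = 4248, ⌊√D⌋ = 65
river: ρ → (-26,32,31)
river: ρ → (31,30,-27)
river: ρ → (-27,24,34)
river: ρ → (34,44,-17)
river: ρ → (-17,58,13)
river: ρ → (13,46,-41)
river: ρ → (-41,36,18)
river: ρ → (18,36,-41)
river: ρ → (-41,46,13)
river: ρ → (13,58,-17)
river: ρ → (-17,44,34)
river: ρ → (34,24,-27)
river: ρ → (-27,30,31)
river: ρ → (31,32,-26)
river: ρ → (-26,20,37)
river: ρ → (37,54,-9)
river: ρ → (-9,54,37)
river: ρ → (37,20,-26)
ρ-cycle length = 18 (tail of 0 descent steps not counted)

18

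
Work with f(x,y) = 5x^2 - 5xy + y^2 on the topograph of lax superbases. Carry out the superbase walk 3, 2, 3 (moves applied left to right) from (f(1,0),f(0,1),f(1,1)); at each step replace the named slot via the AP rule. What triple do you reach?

start (5,1,1) = (f(1,0),f(0,1),f(1,1))
replace slot 3: 2·(5+1) − 1 = 11 → (5,1,11)
replace slot 2: 2·(5+11) − 1 = 31 → (5,31,11)
replace slot 3: 2·(5+31) − 11 = 61 → (5,31,61)

5,31,61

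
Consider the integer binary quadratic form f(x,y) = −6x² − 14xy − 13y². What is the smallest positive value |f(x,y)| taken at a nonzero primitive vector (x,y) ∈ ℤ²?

translate: b→2 (≡14 mod 12), so (6,14,13)→(6,2,5)
flip: (6,2,5)→(5,-2,6)
reduced (well bottom): (5,-2,6) with a≤c, −a<b≤a
well minimum |f| = |-5| = 5 (negative-definite)

5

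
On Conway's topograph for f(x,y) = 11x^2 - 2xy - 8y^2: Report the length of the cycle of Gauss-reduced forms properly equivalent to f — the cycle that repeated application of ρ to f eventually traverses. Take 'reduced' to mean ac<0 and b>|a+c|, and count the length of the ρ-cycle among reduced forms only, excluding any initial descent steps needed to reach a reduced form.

D = 356, ⌊√D⌋ = 18
descent: ρ → (-8,18,1)  [lands on river]
river: ρ → (1,18,-8)
river: ρ → (-8,14,5)
river: ρ → (5,16,-5)
river: ρ → (-5,14,8)
river: ρ → (8,18,-1)
river: ρ → (-1,18,8)
river: ρ → (8,14,-5)
river: ρ → (-5,16,5)
river: ρ → (5,14,-8)
ρ-cycle length = 10 (tail of 1 descent step not counted)

10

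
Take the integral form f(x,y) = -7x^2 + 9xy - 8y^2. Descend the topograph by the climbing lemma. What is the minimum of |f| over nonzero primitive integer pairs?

translate: b→5 (≡-9 mod 14), so (7,-9,8)→(7,5,6)
flip: (7,5,6)→(6,-5,7)
reduced (well bottom): (6,-5,7) with a≤c, −a<b≤a
well minimum |f| = |-6| = 6 (negative-definite)

6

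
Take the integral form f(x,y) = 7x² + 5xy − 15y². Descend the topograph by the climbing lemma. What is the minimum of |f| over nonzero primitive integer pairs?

descent: ρ → (-15,-5,7)
descent: ρ → (7,19,-3)  [lands on river]
river: ρ → (-3,17,13)
river: ρ → (13,9,-7)
river: ρ → (-7,19,3)
river: ρ → (3,17,-13)
river: ρ → (-13,9,7)
closes: descent 2, river 6
min |a| on river = 3

3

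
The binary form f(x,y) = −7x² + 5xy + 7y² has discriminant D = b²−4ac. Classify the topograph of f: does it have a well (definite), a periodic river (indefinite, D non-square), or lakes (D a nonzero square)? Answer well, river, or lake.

D = b²−4ac = 5² − 4·(-7)·7 = 221
D > 0 non-square ⇒ indefinite ⇒ periodic river

river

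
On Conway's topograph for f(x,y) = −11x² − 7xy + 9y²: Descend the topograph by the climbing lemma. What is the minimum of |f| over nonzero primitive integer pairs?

descent: ρ → (9,7,-11)  [lands on river]
river: ρ → (-11,15,5)
river: ρ → (5,15,-11)
river: ρ → (-11,7,9)
river: ρ → (9,11,-9)
river: ρ → (-9,7,11)
river: ρ → (11,15,-5)
river: ρ → (-5,15,11)
river: ρ → (11,7,-9)
river: ρ → (-9,11,9)
closes: descent 1, river 10
min |a| on river = 5

5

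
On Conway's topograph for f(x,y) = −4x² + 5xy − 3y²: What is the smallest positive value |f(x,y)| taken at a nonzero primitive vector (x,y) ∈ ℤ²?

translate: b→3 (≡-5 mod 8), so (4,-5,3)→(4,3,2)
flip: (4,3,2)→(2,-3,4)
translate: b→1 (≡-3 mod 4), so (2,-3,4)→(2,1,3)
reduced (well bottom): (2,1,3) with a≤c, −a<b≤a
well minimum |f| = |-2| = 2 (negative-definite)

2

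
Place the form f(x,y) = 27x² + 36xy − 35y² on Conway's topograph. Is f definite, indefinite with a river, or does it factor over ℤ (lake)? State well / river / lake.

D = b²−4ac = 36² − 4·27·(-35) = 5076
D > 0 non-square ⇒ indefinite ⇒ periodic river

river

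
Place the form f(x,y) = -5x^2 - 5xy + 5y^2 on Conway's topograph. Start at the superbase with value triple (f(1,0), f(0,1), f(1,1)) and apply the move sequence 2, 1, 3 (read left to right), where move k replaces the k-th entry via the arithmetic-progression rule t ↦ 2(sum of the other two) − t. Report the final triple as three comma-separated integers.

start (-5,5,-5) = (f(1,0),f(0,1),f(1,1))
replace slot 2: 2·((-5)+(-5)) − 5 = -25 → (-5,-25,-5)
replace slot 1: 2·((-25)+(-5)) − (-5) = -55 → (-55,-25,-5)
replace slot 3: 2·((-55)+(-25)) − (-5) = -155 → (-55,-25,-155)

-55,-25,-155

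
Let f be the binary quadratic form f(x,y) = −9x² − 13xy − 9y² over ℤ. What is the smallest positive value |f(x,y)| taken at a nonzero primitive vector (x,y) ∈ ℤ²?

translate: b→-5 (≡13 mod 18), so (9,13,9)→(9,-5,5)
flip: (9,-5,5)→(5,5,9)
reduced (well bottom): (5,5,9) with a≤c, −a<b≤a
well minimum |f| = |-5| = 5 (negative-definite)

5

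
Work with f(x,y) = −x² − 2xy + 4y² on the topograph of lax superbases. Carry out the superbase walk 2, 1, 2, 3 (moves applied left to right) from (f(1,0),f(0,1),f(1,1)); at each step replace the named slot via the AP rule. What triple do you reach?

start (-1,4,1) = (f(1,0),f(0,1),f(1,1))
replace slot 2: 2·((-1)+1) − 4 = -4 → (-1,-4,1)
replace slot 1: 2·((-4)+1) − (-1) = -5 → (-5,-4,1)
replace slot 2: 2·((-5)+1) − (-4) = -4 → (-5,-4,1)
replace slot 3: 2·((-5)+(-4)) − 1 = -19 → (-5,-4,-19)

-5,-4,-19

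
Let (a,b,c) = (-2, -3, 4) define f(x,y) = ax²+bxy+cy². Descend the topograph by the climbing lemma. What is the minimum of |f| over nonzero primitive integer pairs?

descent: ρ → (4,3,-2)  [lands on river]
river: ρ → (-2,5,2)
river: ρ → (2,3,-4)
river: ρ → (-4,5,1)
river: ρ → (1,5,-4)
river: ρ → (-4,3,2)
river: ρ → (2,5,-2)
river: ρ → (-2,3,4)
river: ρ → (4,5,-1)
river: ρ → (-1,5,4)
closes: descent 1, river 10
min |a| on river = 1

1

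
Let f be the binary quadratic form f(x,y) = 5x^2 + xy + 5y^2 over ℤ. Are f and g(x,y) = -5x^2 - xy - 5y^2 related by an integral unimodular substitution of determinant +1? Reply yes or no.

D₁ = -99, D₂ = -99
f: reduced (well bottom): (5,1,5) with a≤c, −a<b≤a
g is negative-definite; reduce −g:
−g: reduced (well bottom): (5,1,5) with a≤c, −a<b≤a
flip sign back: reduced form of g is (-5,-1,-5)
reduced forms (5, 1, 5) vs (-5, -1, -5) ⇒ inequivalent

no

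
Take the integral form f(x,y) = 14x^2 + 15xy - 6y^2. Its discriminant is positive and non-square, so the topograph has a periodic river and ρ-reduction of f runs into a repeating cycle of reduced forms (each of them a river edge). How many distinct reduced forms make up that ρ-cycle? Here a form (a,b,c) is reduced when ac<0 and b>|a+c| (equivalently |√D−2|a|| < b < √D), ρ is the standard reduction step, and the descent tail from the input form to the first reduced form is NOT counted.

D = 561, ⌊√D⌋ = 23
river: ρ → (-6,21,5)
river: ρ → (5,19,-10)
river: ρ → (-10,21,3)
river: ρ → (3,21,-10)
river: ρ → (-10,19,5)
river: ρ → (5,21,-6)
river: ρ → (-6,15,14)
river: ρ → (14,13,-7)
river: ρ → (-7,15,12)
river: ρ → (12,9,-10)
river: ρ → (-10,11,11)
river: ρ → (11,11,-10)
river: ρ → (-10,9,12)
river: ρ → (12,15,-7)
river: ρ → (-7,13,14)
river: ρ → (14,15,-6)
ρ-cycle length = 16 (tail of 0 descent steps not counted)

16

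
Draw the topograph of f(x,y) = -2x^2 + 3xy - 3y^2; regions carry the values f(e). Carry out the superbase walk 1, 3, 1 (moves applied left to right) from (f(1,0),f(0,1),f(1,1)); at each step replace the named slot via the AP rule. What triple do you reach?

start (-2,-3,-2) = (f(1,0),f(0,1),f(1,1))
replace slot 1: 2·((-3)+(-2)) − (-2) = -8 → (-8,-3,-2)
replace slot 3: 2·((-8)+(-3)) − (-2) = -20 → (-8,-3,-20)
replace slot 1: 2·((-3)+(-20)) − (-8) = -38 → (-38,-3,-20)

-38,-3,-20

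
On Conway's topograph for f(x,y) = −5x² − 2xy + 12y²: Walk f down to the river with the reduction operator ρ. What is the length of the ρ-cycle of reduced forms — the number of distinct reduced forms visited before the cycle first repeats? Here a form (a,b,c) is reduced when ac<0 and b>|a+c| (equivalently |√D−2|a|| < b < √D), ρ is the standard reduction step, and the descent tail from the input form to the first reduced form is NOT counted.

D = 244, ⌊√D⌋ = 15
descent: ρ → (12,2,-5)
descent: ρ → (-5,8,9)  [lands on river]
river: ρ → (9,10,-4)
river: ρ → (-4,14,3)
river: ρ → (3,10,-12)
river: ρ → (-12,14,1)
river: ρ → (1,14,-12)
river: ρ → (-12,10,3)
river: ρ → (3,14,-4)
river: ρ → (-4,10,9)
river: ρ → (9,8,-5)
river: ρ → (-5,12,5)
river: ρ → (5,8,-9)
river: ρ → (-9,10,4)
river: ρ → (4,14,-3)
river: ρ → (-3,10,12)
river: ρ → (12,14,-1)
river: ρ → (-1,14,12)
river: ρ → (12,10,-3)
river: ρ → (-3,14,4)
river: ρ → (4,10,-9)
river: ρ → (-9,8,5)
river: ρ → (5,12,-5)
ρ-cycle length = 22 (tail of 2 descent steps not counted)

22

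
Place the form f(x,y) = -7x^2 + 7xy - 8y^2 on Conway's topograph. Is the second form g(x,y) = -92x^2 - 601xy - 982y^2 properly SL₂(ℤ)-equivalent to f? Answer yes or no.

D₁ = -175, D₂ = -175
f is negative-definite; reduce −f:
−f: translate: b→7 (≡-7 mod 14), so (7,-7,8)→(7,7,8)
−f: reduced (well bottom): (7,7,8) with a≤c, −a<b≤a
flip sign back: reduced form of f is (-7,-7,-8)
g is negative-definite; reduce −g:
−g: translate: b→49 (≡601 mod 184), so (92,601,982)→(92,49,7)
−g: flip: (92,49,7)→(7,-49,92)
−g: translate: b→7 (≡-49 mod 14), so (7,-49,92)→(7,7,8)
−g: reduced (well bottom): (7,7,8) with a≤c, −a<b≤a
flip sign back: reduced form of g is (-7,-7,-8)
reduced forms (-7, -7, -8) vs (-7, -7, -8) ⇒ equivalent

yes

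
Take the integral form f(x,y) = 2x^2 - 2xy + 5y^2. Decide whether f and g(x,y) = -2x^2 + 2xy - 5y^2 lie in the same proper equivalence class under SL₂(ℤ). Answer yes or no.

D₁ = -36, D₂ = -36
f: translate: b→2 (≡-2 mod 4), so (2,-2,5)→(2,2,5)
f: reduced (well bottom): (2,2,5) with a≤c, −a<b≤a
g is negative-definite; reduce −g:
−g: translate: b→2 (≡-2 mod 4), so (2,-2,5)→(2,2,5)
−g: reduced (well bottom): (2,2,5) with a≤c, −a<b≤a
flip sign back: reduced form of g is (-2,-2,-5)
reduced forms (2, 2, 5) vs (-2, -2, -5) ⇒ inequivalent

no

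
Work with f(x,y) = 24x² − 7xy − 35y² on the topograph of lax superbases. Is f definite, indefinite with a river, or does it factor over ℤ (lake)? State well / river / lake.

D = b²−4ac = (-7)² − 4·24·(-35) = 3409
D > 0 non-square ⇒ indefinite ⇒ periodic river

river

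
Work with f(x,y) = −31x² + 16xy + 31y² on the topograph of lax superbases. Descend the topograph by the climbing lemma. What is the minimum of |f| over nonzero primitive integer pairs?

river: ρ → (31,46,-16)
river: ρ → (-16,50,25)
river: ρ → (25,50,-16)
river: ρ → (-16,46,31)
river: ρ → (31,16,-31)
river: ρ → (-31,46,16)
river: ρ → (16,50,-25)
river: ρ → (-25,50,16)
river: ρ → (16,46,-31)
river: ρ → (-31,16,31)
closes: descent 0, river 10
min |a| on river = 16

16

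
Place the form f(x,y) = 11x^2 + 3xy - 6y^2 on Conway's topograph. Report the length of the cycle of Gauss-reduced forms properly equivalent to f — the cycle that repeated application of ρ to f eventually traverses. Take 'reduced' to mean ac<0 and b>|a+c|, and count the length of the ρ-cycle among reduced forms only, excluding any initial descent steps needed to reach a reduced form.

D = 273, ⌊√D⌋ = 16
descent: ρ → (-6,9,8)  [lands on river]
river: ρ → (8,7,-7)
river: ρ → (-7,7,8)
river: ρ → (8,9,-6)
river: ρ → (-6,15,2)
river: ρ → (2,13,-13)
river: ρ → (-13,13,2)
river: ρ → (2,15,-6)
ρ-cycle length = 8 (tail of 1 descent step not counted)

8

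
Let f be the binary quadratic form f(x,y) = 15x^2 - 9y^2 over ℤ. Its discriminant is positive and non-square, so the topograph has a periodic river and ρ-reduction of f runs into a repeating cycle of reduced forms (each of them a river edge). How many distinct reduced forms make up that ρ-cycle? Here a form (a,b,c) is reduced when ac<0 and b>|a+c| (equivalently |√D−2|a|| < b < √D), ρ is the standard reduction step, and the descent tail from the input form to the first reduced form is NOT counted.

D = 540, ⌊√D⌋ = 23
descent: ρ → (-9,18,6)  [lands on river]
river: ρ → (6,18,-9)
ρ-cycle length = 2 (tail of 1 descent step not counted)

2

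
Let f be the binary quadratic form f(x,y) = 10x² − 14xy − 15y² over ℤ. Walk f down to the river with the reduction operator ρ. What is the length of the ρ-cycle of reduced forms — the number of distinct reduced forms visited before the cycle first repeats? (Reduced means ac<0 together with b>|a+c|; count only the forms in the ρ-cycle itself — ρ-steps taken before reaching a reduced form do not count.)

D = 796, ⌊√D⌋ = 28
descent: ρ → (-15,14,10)  [lands on river]
river: ρ → (10,26,-3)
river: ρ → (-3,28,1)
river: ρ → (1,28,-3)
river: ρ → (-3,26,10)
river: ρ → (10,14,-15)
river: ρ → (-15,16,9)
river: ρ → (9,20,-11)
river: ρ → (-11,24,5)
river: ρ → (5,26,-6)
river: ρ → (-6,22,13)
river: ρ → (13,4,-15)
river: ρ → (-15,26,2)
river: ρ → (2,26,-15)
river: ρ → (-15,4,13)
river: ρ → (13,22,-6)
river: ρ → (-6,26,5)
river: ρ → (5,24,-11)
river: ρ → (-11,20,9)
river: ρ → (9,16,-15)
ρ-cycle length = 20 (tail of 1 descent step not counted)

20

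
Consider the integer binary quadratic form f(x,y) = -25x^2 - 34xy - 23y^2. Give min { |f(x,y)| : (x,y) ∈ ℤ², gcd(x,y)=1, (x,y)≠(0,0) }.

translate: b→-16 (≡34 mod 50), so (25,34,23)→(25,-16,14)
flip: (25,-16,14)→(14,16,25)
translate: b→-12 (≡16 mod 28), so (14,16,25)→(14,-12,23)
reduced (well bottom): (14,-12,23) with a≤c, −a<b≤a
well minimum |f| = |-14| = 14 (negative-definite)

14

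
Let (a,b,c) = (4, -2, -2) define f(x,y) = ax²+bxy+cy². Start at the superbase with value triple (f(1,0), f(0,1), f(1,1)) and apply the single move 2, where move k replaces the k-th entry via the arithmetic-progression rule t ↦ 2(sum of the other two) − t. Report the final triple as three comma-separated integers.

start (4,-2,0) = (f(1,0),f(0,1),f(1,1))
replace slot 2: 2·(4+0) − (-2) = 10 → (4,10,0)

4,10,0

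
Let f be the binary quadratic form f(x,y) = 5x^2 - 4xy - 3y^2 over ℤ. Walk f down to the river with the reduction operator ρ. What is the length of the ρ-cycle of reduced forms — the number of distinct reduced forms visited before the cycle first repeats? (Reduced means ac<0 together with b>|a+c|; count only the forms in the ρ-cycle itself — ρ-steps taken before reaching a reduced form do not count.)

D = 76, ⌊√D⌋ = 8
descent: ρ → (-3,4,5)  [lands on river]
river: ρ → (5,6,-2)
river: ρ → (-2,6,5)
river: ρ → (5,4,-3)
river: ρ → (-3,8,1)
river: ρ → (1,8,-3)
ρ-cycle length = 6 (tail of 1 descent step not counted)

6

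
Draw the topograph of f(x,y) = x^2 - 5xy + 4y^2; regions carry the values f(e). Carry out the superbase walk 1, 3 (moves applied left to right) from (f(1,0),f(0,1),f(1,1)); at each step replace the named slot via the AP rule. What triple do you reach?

start (1,4,0) = (f(1,0),f(0,1),f(1,1))
replace slot 1: 2·(4+0) − 1 = 7 → (7,4,0)
replace slot 3: 2·(7+4) − 0 = 22 → (7,4,22)

7,4,22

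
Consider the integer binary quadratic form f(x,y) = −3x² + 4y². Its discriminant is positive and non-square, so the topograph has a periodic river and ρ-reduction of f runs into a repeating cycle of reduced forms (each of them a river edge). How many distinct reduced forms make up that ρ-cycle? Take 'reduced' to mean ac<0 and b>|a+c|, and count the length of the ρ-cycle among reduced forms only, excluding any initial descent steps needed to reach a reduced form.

D = 48, ⌊√D⌋ = 6
descent: ρ → (4,0,-3)
descent: ρ → (-3,6,1)  [lands on river]
river: ρ → (1,6,-3)
ρ-cycle length = 2 (tail of 2 descent steps not counted)

2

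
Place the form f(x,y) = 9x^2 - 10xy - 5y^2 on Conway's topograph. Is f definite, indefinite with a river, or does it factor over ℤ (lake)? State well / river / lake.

D = b²−4ac = (-10)² − 4·9·(-5) = 280
D > 0 non-square ⇒ indefinite ⇒ periodic river

river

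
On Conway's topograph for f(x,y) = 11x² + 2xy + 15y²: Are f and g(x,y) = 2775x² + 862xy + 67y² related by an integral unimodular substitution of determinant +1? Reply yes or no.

D₁ = -656, D₂ = -656
f: reduced (well bottom): (11,2,15) with a≤c, −a<b≤a
g: flip: (2775,862,67)→(67,-862,2775)
g: translate: b→-58 (≡-862 mod 134), so (67,-862,2775)→(67,-58,15)
g: flip: (67,-58,15)→(15,58,67)
g: translate: b→-2 (≡58 mod 30), so (15,58,67)→(15,-2,11)
g: flip: (15,-2,11)→(11,2,15)
g: reduced (well bottom): (11,2,15) with a≤c, −a<b≤a
reduced forms (11, 2, 15) vs (11, 2, 15) ⇒ equivalent

yes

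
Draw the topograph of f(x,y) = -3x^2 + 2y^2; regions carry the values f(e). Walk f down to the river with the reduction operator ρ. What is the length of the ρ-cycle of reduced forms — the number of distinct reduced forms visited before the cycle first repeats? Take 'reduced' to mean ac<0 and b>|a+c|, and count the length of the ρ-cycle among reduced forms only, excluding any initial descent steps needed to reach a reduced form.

D = 24, ⌊√D⌋ = 4
descent: ρ → (2,4,-1)  [lands on river]
river: ρ → (-1,4,2)
ρ-cycle length = 2 (tail of 1 descent step not counted)

2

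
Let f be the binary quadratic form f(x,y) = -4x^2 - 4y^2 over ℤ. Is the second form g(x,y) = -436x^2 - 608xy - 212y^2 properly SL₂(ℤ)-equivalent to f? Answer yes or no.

D₁ = -64, D₂ = -64
f is negative-definite; reduce −f:
−f: reduced (well bottom): (4,0,4) with a≤c, −a<b≤a
flip sign back: reduced form of f is (-4,0,-4)
g is negative-definite; reduce −g:
−g: translate: b→-264 (≡608 mod 872), so (436,608,212)→(436,-264,40)
−g: flip: (436,-264,40)→(40,264,436)
−g: translate: b→24 (≡264 mod 80), so (40,264,436)→(40,24,4)
−g: flip: (40,24,4)→(4,-24,40)
−g: translate: b→0 (≡-24 mod 8), so (4,-24,40)→(4,0,4)
−g: reduced (well bottom): (4,0,4) with a≤c, −a<b≤a
flip sign back: reduced form of g is (-4,0,-4)
reduced forms (-4, 0, -4) vs (-4, 0, -4) ⇒ equivalent

yes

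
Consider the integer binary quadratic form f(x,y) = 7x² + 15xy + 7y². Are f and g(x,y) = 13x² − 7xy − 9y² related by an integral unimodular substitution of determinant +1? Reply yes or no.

D₁ = 29, D₂ = 517
discriminants differ ⇒ not SL₂(ℤ)-equivalent

no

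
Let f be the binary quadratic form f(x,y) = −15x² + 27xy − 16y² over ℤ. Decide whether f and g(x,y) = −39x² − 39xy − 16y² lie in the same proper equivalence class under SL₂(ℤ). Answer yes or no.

D₁ = -231, D₂ = -975
discriminants differ ⇒ not SL₂(ℤ)-equivalent

no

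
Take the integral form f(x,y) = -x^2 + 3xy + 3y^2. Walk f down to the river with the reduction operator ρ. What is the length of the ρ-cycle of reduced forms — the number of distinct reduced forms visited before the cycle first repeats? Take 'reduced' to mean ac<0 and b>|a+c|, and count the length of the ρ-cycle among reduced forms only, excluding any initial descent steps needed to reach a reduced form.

D = 21, ⌊√D⌋ = 4
river: ρ → (3,3,-1)
river: ρ → (-1,3,3)
ρ-cycle length = 2 (tail of 0 descent steps not counted)

2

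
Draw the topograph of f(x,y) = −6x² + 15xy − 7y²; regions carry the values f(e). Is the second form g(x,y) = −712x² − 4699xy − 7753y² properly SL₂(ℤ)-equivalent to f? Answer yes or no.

D₁ = 57, D₂ = 57
river cycle of f (length 6): (2, 5, -4), (-4, 3, 3), (3, 3, -4), (-4, 5, 2), (2, 7, -1), (-1, 7, 2)
river cycle of g (length 6): (2, 5, -4), (-4, 3, 3), (3, 3, -4), (-4, 5, 2), (2, 7, -1), (-1, 7, 2)
cycles coincide ⇒ equivalent

yes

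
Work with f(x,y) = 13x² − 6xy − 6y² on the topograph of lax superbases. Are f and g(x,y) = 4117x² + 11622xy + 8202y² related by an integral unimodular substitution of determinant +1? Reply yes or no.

D₁ = 348, D₂ = 348
river cycle of f (length 2): (-6, 18, 1), (1, 18, -6)
river cycle of g (length 2): (-6, 18, 1), (1, 18, -6)
cycles coincide ⇒ equivalent

yes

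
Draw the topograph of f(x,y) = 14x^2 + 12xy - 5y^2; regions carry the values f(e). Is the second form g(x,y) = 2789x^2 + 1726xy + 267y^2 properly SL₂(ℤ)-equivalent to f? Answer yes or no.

D₁ = 424, D₂ = 424
river cycle of f (length 14): (-5, 18, 5), (5, 12, -14), (-14, 16, 3), (3, 20, -2), (-2, 20, 3), (3, 16, -14), (-14, 12, 5), (5, 18, -5), (-5, 12, 14), (14, 16, -3), … (4 more)
river cycle of g (length 14): (14, 12, -5), (-5, 18, 5), (5, 12, -14), (-14, 16, 3), (3, 20, -2), (-2, 20, 3), (3, 16, -14), (-14, 12, 5), (5, 18, -5), (-5, 12, 14), … (4 more)
cycles coincide ⇒ equivalent

yes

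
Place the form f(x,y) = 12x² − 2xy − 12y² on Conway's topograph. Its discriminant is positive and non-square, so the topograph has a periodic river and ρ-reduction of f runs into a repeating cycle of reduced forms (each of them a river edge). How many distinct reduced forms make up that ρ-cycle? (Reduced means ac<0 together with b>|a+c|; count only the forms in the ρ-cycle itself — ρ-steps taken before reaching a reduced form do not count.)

D = 580, ⌊√D⌋ = 24
descent: ρ → (-12,2,12)  [lands on river]
river: ρ → (12,22,-2)
river: ρ → (-2,22,12)
river: ρ → (12,2,-12)
river: ρ → (-12,22,2)
river: ρ → (2,22,-12)
ρ-cycle length = 6 (tail of 1 descent step not counted)

6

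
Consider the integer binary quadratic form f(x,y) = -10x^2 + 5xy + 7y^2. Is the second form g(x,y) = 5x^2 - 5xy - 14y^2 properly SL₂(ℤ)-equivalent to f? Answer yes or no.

D₁ = 305, D₂ = 305
river cycle of f (length 8): (7, 9, -8), (-8, 7, 8), (8, 9, -7), (-7, 5, 10), (10, 15, -2), (-2, 17, 2), (2, 15, -10), (-10, 5, 7)
river cycle of g (length 4): (5, 15, -4), (-4, 17, 1), (1, 17, -4), (-4, 15, 5)
cycles differ ⇒ inequivalent

no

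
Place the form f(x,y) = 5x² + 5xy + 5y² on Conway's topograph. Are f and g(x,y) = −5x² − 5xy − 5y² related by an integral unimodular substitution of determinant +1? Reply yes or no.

D₁ = -75, D₂ = -75
f: reduced (well bottom): (5,5,5) with a≤c, −a<b≤a
g is negative-definite; reduce −g:
−g: reduced (well bottom): (5,5,5) with a≤c, −a<b≤a
flip sign back: reduced form of g is (-5,-5,-5)
reduced forms (5, 5, 5) vs (-5, -5, -5) ⇒ inequivalent

no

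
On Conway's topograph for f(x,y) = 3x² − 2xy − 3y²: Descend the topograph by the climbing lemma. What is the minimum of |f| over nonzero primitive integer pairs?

descent: ρ → (-3,2,3)  [lands on river]
river: ρ → (3,4,-2)
river: ρ → (-2,4,3)
river: ρ → (3,2,-3)
river: ρ → (-3,4,2)
river: ρ → (2,4,-3)
closes: descent 1, river 6
min |a| on river = 2

2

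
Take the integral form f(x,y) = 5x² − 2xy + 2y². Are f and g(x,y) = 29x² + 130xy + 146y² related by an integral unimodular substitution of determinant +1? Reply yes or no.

D₁ = -36, D₂ = -36
f: flip: (5,-2,2)→(2,2,5)
f: reduced (well bottom): (2,2,5) with a≤c, −a<b≤a
g: translate: b→14 (≡130 mod 58), so (29,130,146)→(29,14,2)
g: flip: (29,14,2)→(2,-14,29)
g: translate: b→2 (≡-14 mod 4), so (2,-14,29)→(2,2,5)
g: reduced (well bottom): (2,2,5) with a≤c, −a<b≤a
reduced forms (2, 2, 5) vs (2, 2, 5) ⇒ equivalent

yes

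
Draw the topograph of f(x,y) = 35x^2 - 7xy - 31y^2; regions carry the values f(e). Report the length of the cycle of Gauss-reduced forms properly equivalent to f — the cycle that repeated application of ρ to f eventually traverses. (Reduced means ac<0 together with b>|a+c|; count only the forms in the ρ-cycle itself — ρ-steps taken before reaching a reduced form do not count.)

D = 4389, ⌊√D⌋ = 66
descent: ρ → (-31,7,35)  [lands on river]
river: ρ → (35,63,-3)
river: ρ → (-3,63,35)
river: ρ → (35,7,-31)
river: ρ → (-31,55,11)
river: ρ → (11,55,-31)
ρ-cycle length = 6 (tail of 1 descent step not counted)

6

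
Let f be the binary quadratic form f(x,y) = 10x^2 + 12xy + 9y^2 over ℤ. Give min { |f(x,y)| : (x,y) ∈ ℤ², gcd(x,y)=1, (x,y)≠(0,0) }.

translate: b→-8 (≡12 mod 20), so (10,12,9)→(10,-8,7)
flip: (10,-8,7)→(7,8,10)
translate: b→-6 (≡8 mod 14), so (7,8,10)→(7,-6,9)
reduced (well bottom): (7,-6,9) with a≤c, −a<b≤a
well minimum = a = 7

7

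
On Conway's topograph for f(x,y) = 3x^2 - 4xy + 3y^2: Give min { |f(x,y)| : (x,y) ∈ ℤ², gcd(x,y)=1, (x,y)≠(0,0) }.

translate: b→2 (≡-4 mod 6), so (3,-4,3)→(3,2,2)
flip: (3,2,2)→(2,-2,3)
translate: b→2 (≡-2 mod 4), so (2,-2,3)→(2,2,3)
reduced (well bottom): (2,2,3) with a≤c, −a<b≤a
well minimum = a = 2

2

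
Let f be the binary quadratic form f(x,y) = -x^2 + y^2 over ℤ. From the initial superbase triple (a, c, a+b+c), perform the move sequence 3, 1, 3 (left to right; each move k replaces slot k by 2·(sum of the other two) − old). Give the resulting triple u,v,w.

start (-1,1,0) = (f(1,0),f(0,1),f(1,1))
replace slot 3: 2·((-1)+1) − 0 = 0 → (-1,1,0)
replace slot 1: 2·(1+0) − (-1) = 3 → (3,1,0)
replace slot 3: 2·(3+1) − 0 = 8 → (3,1,8)

3,1,8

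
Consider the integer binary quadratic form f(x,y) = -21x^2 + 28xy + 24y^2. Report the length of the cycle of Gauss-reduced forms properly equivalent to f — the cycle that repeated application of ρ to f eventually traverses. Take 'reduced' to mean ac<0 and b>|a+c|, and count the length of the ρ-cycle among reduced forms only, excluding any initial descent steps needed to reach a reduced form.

D = 2800, ⌊√D⌋ = 52
river: ρ → (24,20,-25)
river: ρ → (-25,30,19)
river: ρ → (19,46,-9)
river: ρ → (-9,44,24)
river: ρ → (24,52,-1)
river: ρ → (-1,52,24)
river: ρ → (24,44,-9)
river: ρ → (-9,46,19)
river: ρ → (19,30,-25)
river: ρ → (-25,20,24)
river: ρ → (24,28,-21)
river: ρ → (-21,14,31)
river: ρ → (31,48,-4)
river: ρ → (-4,48,31)
river: ρ → (31,14,-21)
river: ρ → (-21,28,24)
ρ-cycle length = 16 (tail of 0 descent steps not counted)

16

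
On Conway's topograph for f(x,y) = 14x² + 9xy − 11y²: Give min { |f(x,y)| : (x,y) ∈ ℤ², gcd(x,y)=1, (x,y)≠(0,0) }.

river: ρ → (-11,13,12)
river: ρ → (12,11,-12)
river: ρ → (-12,13,11)
river: ρ → (11,9,-14)
river: ρ → (-14,19,6)
river: ρ → (6,17,-17)
river: ρ → (-17,17,6)
river: ρ → (6,19,-14)
river: ρ → (-14,9,11)
river: ρ → (11,13,-12)
river: ρ → (-12,11,12)
river: ρ → (12,13,-11)
river: ρ → (-11,9,14)
river: ρ → (14,19,-6)
river: ρ → (-6,17,17)
river: ρ → (17,17,-6)
river: ρ → (-6,19,14)
river: ρ → (14,9,-11)
closes: descent 0, river 18
min |a| on river = 6

6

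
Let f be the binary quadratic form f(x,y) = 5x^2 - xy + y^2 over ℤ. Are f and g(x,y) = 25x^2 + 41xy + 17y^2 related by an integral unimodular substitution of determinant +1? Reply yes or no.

D₁ = -19, D₂ = -19
f: flip: (5,-1,1)→(1,1,5)
f: reduced (well bottom): (1,1,5) with a≤c, −a<b≤a
g: translate: b→-9 (≡41 mod 50), so (25,41,17)→(25,-9,1)
g: flip: (25,-9,1)→(1,9,25)
g: translate: b→1 (≡9 mod 2), so (1,9,25)→(1,1,5)
g: reduced (well bottom): (1,1,5) with a≤c, −a<b≤a
reduced forms (1, 1, 5) vs (1, 1, 5) ⇒ equivalent

yes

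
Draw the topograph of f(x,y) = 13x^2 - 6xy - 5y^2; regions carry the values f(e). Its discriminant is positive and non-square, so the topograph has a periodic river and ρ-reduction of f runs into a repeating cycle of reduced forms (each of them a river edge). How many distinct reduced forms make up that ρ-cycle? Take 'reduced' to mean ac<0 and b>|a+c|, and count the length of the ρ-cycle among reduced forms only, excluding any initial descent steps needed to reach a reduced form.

D = 296, ⌊√D⌋ = 17
descent: ρ → (-5,16,2)  [lands on river]
river: ρ → (2,16,-5)
river: ρ → (-5,14,5)
river: ρ → (5,16,-2)
river: ρ → (-2,16,5)
river: ρ → (5,14,-5)
ρ-cycle length = 6 (tail of 1 descent step not counted)

6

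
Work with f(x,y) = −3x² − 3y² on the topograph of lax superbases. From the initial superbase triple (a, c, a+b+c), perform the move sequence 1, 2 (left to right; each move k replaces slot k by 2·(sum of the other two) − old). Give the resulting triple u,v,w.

start (-3,-3,-6) = (f(1,0),f(0,1),f(1,1))
replace slot 1: 2·((-3)+(-6)) − (-3) = -15 → (-15,-3,-6)
replace slot 2: 2·((-15)+(-6)) − (-3) = -39 → (-15,-39,-6)

-15,-39,-6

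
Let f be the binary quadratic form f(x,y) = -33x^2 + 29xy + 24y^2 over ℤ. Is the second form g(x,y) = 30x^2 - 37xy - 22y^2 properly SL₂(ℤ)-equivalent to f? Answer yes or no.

D₁ = 4009, D₂ = 4009
river cycle of f (length 8): (24, 19, -38), (-38, 57, 5), (5, 63, -2), (-2, 61, 36), (36, 11, -27), (-27, 43, 20), (20, 37, -33), (-33, 29, 24)
river cycle of g (length 10): (-22, 37, 30), (30, 23, -29), (-29, 35, 24), (24, 61, -3), (-3, 59, 44), (44, 29, -18), (-18, 43, 30), (30, 17, -31), (-31, 45, 16), (16, 51, -22)
cycles differ ⇒ inequivalent

no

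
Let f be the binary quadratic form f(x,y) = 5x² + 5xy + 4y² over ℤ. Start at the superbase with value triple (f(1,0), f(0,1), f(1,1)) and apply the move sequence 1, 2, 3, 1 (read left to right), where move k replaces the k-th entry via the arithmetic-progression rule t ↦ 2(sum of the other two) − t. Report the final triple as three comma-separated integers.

start (5,4,14) = (f(1,0),f(0,1),f(1,1))
replace slot 1: 2·(4+14) − 5 = 31 → (31,4,14)
replace slot 2: 2·(31+14) − 4 = 86 → (31,86,14)
replace slot 3: 2·(31+86) − 14 = 220 → (31,86,220)
replace slot 1: 2·(86+220) − 31 = 581 → (581,86,220)

581,86,220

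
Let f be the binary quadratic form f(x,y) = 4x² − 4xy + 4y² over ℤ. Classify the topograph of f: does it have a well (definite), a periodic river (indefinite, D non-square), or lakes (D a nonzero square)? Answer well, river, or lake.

D = b²−4ac = (-4)² − 4·4·4 = -48
D < 0 ⇒ definite ⇒ every region one sign ⇒ single well

well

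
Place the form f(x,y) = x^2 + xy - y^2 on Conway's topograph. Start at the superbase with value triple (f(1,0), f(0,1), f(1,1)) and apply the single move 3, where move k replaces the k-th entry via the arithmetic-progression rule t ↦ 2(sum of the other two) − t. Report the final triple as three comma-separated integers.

start (1,-1,1) = (f(1,0),f(0,1),f(1,1))
replace slot 3: 2·(1+(-1)) − 1 = -1 → (1,-1,-1)

1,-1,-1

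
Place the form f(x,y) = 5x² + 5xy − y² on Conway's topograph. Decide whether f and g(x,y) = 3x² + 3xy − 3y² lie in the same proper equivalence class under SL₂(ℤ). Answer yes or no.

D₁ = 45, D₂ = 45
river cycle of f (length 2): (-1, 5, 5), (5, 5, -1)
river cycle of g (length 2): (-3, 3, 3), (3, 3, -3)
cycles differ ⇒ inequivalent

no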